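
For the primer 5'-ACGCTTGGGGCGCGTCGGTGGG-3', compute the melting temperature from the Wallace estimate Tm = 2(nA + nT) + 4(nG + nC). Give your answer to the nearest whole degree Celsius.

78°C

Base counts: A=1, T=4, G=12, C=5 (length 22).
Tm = 2·(1+4) + 4·(12+5) = 2·5 + 4·17 = 10 + 68 = 78°C.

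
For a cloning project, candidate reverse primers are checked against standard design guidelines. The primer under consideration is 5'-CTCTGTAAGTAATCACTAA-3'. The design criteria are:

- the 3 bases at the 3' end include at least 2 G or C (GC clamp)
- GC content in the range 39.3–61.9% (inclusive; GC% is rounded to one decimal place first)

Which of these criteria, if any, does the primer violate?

Fails: GC clamp, GC content.

Base counts: A=7, T=6, G=2, C=4 (length 19).
GC clamp: 3' end TAA has 0 G/C, need ≥2 ✗
GC content: GC 6/19 = 31.6%, outside 39.3–61.9% ✗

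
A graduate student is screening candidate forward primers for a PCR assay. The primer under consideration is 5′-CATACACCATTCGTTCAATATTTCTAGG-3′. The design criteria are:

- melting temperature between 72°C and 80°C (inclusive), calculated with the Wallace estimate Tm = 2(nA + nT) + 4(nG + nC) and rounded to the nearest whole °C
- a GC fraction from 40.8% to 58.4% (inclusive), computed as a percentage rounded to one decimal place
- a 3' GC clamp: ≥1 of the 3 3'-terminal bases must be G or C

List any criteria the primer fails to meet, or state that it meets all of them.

Base counts: A=8, T=10, G=3, C=7 (length 28).
Tm: Tm = 2·18 + 4·10 = 76°C ✓
GC content: GC 10/28 = 35.7%, outside 40.8–58.4% ✗
GC clamp: 3' end AGG has 2 G/C ✓

Fails: GC content.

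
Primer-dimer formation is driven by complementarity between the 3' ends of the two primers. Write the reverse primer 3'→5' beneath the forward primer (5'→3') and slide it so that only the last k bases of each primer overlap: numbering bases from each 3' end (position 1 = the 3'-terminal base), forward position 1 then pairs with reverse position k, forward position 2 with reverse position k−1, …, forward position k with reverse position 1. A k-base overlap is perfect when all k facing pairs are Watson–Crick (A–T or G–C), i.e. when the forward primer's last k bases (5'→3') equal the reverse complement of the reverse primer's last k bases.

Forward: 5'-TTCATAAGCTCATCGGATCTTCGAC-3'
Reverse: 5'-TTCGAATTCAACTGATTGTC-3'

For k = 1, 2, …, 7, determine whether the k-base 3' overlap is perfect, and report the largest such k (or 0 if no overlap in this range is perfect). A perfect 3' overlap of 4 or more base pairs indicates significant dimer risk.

Last 7 bases (5'→3') — forward …CTTCGAC, reverse …GATTGTC.
Reverse complement of the reverse primer's last 7 bases: GACAATC; its first k bases are the reverse complement of the reverse primer's last k bases, so a perfect k-base overlap needs the forward primer's last k bases to equal them.
Comparing (forward last k vs required): k=1: C vs G ✗; k=2: AC vs GA ✗; k=3: GAC vs GAC ✓; k=4: CGAC vs GACA ✗; k=5: TCGAC vs GACAA ✗; k=6: TTCGAC vs GACAAT ✗; k=7: CTTCGAC vs GACAATC ✗.
Only k = 3 is perfect, so the longest perfect 3' overlap is 3.

Longest perfect overlap: 3 complementary base pairs; below the dimer-risk threshold (threshold 4).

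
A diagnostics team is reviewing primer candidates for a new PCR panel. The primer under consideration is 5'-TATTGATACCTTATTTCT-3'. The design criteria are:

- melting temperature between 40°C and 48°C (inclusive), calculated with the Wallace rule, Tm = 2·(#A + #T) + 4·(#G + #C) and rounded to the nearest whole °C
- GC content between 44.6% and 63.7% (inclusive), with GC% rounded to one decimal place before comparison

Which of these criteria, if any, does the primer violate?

Fails: GC content.

Base counts: A=4, T=10, G=1, C=3 (length 18).
Tm: Tm = 2·14 + 4·4 = 44°C ✓
GC content: GC 4/18 = 22.2%, outside 44.6–63.7% ✗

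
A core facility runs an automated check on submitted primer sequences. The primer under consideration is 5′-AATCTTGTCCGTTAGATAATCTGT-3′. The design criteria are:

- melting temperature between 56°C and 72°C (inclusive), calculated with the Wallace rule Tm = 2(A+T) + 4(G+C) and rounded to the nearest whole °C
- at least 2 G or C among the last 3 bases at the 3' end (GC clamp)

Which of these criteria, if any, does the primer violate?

Base counts: A=6, T=10, G=4, C=4 (length 24).
Tm: Tm = 2·16 + 4·8 = 64°C ✓
GC clamp: 3' end TGT has 1 G/C, need ≥2 ✗

Fails: GC clamp.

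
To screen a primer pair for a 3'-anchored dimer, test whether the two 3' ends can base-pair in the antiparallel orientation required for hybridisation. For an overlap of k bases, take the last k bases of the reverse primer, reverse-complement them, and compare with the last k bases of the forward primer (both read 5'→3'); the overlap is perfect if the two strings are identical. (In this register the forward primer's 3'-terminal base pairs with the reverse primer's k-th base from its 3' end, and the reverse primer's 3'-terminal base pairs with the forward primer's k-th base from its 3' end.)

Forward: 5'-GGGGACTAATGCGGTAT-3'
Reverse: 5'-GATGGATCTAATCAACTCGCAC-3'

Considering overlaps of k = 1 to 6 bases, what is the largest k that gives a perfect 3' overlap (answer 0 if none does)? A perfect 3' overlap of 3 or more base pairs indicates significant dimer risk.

Longest perfect overlap: 0 complementary base pairs; below the dimer-risk threshold (threshold 3).

Last 6 bases (5'→3') — forward …CGGTAT, reverse …TCGCAC.
Reverse complement of the reverse primer's last 6 bases: GTGCGA; its first k bases are the reverse complement of the reverse primer's last k bases, so a perfect k-base overlap needs the forward primer's last k bases to equal them.
Comparing (forward last k vs required): k=1: T vs G ✗; k=2: AT vs GT ✗; k=3: TAT vs GTG ✗; k=4: GTAT vs GTGC ✗; k=5: GGTAT vs GTGCG ✗; k=6: CGGTAT vs GTGCGA ✗.
No overlap length from 1 to 6 is perfect, so the longest perfect 3' overlap is 0.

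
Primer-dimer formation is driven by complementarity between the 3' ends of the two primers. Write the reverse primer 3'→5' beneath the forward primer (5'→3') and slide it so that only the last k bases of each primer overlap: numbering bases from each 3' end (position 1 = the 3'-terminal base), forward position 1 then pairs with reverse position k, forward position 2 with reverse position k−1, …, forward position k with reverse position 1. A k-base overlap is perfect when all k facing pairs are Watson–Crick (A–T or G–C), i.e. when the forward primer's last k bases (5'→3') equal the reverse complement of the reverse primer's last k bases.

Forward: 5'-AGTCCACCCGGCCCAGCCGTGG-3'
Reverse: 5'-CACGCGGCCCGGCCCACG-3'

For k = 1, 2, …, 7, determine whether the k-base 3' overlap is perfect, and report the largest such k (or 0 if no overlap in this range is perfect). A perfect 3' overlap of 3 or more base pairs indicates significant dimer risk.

Last 7 bases (5'→3') — forward …GCCGTGG, reverse …GCCCACG.
Reverse complement of the reverse primer's last 7 bases: CGTGGGC; its first k bases are the reverse complement of the reverse primer's last k bases, so a perfect k-base overlap needs the forward primer's last k bases to equal them.
Comparing (forward last k vs required): k=1: G vs C ✗; k=2: GG vs CG ✗; k=3: TGG vs CGT ✗; k=4: GTGG vs CGTG ✗; k=5: CGTGG vs CGTGG ✓; k=6: CCGTGG vs CGTGGG ✗; k=7: GCCGTGG vs CGTGGGC ✗.
Only k = 5 is perfect, so the longest perfect 3' overlap is 5.

Longest perfect overlap: 5 complementary base pairs; significant dimer risk (threshold 3).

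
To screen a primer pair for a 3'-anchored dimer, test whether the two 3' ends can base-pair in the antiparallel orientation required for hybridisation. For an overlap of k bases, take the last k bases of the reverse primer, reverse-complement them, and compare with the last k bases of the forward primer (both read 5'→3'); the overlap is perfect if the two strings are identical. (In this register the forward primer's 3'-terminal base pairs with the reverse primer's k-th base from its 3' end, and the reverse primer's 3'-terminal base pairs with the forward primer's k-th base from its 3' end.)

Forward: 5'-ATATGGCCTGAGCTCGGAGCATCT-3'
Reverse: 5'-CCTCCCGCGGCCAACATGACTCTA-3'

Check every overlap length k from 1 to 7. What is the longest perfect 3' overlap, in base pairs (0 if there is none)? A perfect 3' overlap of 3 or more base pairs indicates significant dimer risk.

Last 7 bases (5'→3') — forward …AGCATCT, reverse …GACTCTA.
Reverse complement of the reverse primer's last 7 bases: TAGAGTC; its first k bases are the reverse complement of the reverse primer's last k bases, so a perfect k-base overlap needs the forward primer's last k bases to equal them.
Comparing (forward last k vs required): k=1: T vs T ✓; k=2: CT vs TA ✗; k=3: TCT vs TAG ✗; k=4: ATCT vs TAGA ✗; k=5: CATCT vs TAGAG ✗; k=6: GCATCT vs TAGAGT ✗; k=7: AGCATCT vs TAGAGTC ✗.
Only k = 1 is perfect, so the longest perfect 3' overlap is 1.

Longest perfect overlap: 1 complementary base pair; below the dimer-risk threshold (threshold 3).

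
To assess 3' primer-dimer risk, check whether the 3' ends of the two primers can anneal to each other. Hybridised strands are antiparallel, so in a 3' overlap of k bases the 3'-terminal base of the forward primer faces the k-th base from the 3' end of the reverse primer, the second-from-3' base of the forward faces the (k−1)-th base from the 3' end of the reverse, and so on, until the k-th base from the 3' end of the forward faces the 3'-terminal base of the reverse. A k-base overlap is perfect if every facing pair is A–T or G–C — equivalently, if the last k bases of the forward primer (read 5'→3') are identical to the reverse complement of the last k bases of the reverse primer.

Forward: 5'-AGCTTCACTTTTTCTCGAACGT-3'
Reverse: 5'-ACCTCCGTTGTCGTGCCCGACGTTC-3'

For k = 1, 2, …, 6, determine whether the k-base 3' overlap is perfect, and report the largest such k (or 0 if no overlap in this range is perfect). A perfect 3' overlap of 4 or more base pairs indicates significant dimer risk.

Last 6 bases (5'→3') — forward …GAACGT, reverse …ACGTTC.
Reverse complement of the reverse primer's last 6 bases: GAACGT; its first k bases are the reverse complement of the reverse primer's last k bases, so a perfect k-base overlap needs the forward primer's last k bases to equal them.
Comparing (forward last k vs required): k=1: T vs G ✗; k=2: GT vs GA ✗; k=3: CGT vs GAA ✗; k=4: ACGT vs GAAC ✗; k=5: AACGT vs GAACG ✗; k=6: GAACGT vs GAACGT ✓.
Only k = 6 is perfect, so the longest perfect 3' overlap is 6.

Longest perfect overlap: 6 complementary base pairs; significant dimer risk (threshold 4).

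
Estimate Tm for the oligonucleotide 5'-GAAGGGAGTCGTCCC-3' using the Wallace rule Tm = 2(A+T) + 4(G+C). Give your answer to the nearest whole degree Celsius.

50°C

Base counts: A=3, T=2, G=6, C=4 (length 15).
Tm = 2·(3+2) + 4·(6+4) = 2·5 + 4·10 = 10 + 40 = 50°C.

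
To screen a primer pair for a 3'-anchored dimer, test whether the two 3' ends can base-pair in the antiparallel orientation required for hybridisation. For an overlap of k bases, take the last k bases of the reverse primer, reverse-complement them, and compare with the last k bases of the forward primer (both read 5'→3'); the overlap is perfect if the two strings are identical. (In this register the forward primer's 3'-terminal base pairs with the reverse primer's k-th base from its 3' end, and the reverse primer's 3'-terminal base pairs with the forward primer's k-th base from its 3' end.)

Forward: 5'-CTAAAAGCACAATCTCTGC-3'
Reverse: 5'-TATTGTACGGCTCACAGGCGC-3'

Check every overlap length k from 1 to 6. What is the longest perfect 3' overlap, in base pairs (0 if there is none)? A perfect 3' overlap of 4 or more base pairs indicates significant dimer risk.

Longest perfect overlap: 2 complementary base pairs; below the dimer-risk threshold (threshold 4).

Last 6 bases (5'→3') — forward …CTCTGC, reverse …AGGCGC.
Reverse complement of the reverse primer's last 6 bases: GCGCCT; its first k bases are the reverse complement of the reverse primer's last k bases, so a perfect k-base overlap needs the forward primer's last k bases to equal them.
Comparing (forward last k vs required): k=1: C vs G ✗; k=2: GC vs GC ✓; k=3: TGC vs GCG ✗; k=4: CTGC vs GCGC ✗; k=5: TCTGC vs GCGCC ✗; k=6: CTCTGC vs GCGCCT ✗.
Only k = 2 is perfect, so the longest perfect 3' overlap is 2.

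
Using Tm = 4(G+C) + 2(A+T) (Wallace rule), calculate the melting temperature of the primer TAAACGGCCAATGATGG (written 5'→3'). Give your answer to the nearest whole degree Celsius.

50°C

Base counts: A=6, T=3, G=5, C=3 (length 17).
Tm = 2·(6+3) + 4·(5+3) = 2·9 + 4·8 = 18 + 32 = 50°C.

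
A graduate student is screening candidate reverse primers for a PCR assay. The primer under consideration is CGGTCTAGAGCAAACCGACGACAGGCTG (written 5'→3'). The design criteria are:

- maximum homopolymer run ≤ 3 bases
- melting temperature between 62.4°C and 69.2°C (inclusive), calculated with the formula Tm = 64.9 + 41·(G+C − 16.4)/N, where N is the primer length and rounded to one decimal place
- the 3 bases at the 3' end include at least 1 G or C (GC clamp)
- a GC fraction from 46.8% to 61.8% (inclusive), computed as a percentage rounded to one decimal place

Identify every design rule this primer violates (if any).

Meets all criteria.

Base counts: A=8, T=3, G=9, C=8 (length 28).
homopolymer run: longest run = 3 ✓
Tm: Tm = 64.9 + 41·(17 − 16.4)/28 = 65.8°C ✓
GC clamp: 3' end CTG has 2 G/C ✓
GC content: GC 17/28 = 60.7% ✓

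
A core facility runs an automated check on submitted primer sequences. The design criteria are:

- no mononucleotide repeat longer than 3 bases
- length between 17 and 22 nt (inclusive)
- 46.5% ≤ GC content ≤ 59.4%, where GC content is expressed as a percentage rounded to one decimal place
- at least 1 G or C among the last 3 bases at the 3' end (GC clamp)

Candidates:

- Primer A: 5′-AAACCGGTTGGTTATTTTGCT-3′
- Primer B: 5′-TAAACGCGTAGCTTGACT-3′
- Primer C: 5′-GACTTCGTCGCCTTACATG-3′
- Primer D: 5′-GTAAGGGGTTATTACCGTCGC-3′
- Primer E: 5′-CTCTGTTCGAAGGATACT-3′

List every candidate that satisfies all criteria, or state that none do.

Primer C only.

Primer A (21 nt, A=4 T=9 G=5 C=3): longest run = 4, exceeds 3 ✗; length 21 ✓; GC 8/21 = 38.1%, outside 46.5–59.4% ✗; 3' end GCT has 2 G/C ✓ — fails.
Primer B (18 nt, A=5 T=5 G=4 C=4): longest run = 3 ✓; length 18 ✓; GC 8/18 = 44.4%, outside 46.5–59.4% ✗; 3' end ACT has 1 G/C ✓ — fails.
Primer C (19 nt, A=3 T=6 G=4 C=6): longest run = 2 ✓; length 19 ✓; GC 10/19 = 52.6% ✓; 3' end ATG has 1 G/C ✓ — passes.
Primer D (21 nt, A=4 T=6 G=7 C=4): longest run = 4, exceeds 3 ✗; length 21 ✓; GC 11/21 = 52.4% ✓; 3' end CGC has 3 G/C ✓ — fails.
Primer E (18 nt, A=4 T=6 G=4 C=4): longest run = 2 ✓; length 18 ✓; GC 8/18 = 44.4%, outside 46.5–59.4% ✗; 3' end ACT has 1 G/C ✓ — fails.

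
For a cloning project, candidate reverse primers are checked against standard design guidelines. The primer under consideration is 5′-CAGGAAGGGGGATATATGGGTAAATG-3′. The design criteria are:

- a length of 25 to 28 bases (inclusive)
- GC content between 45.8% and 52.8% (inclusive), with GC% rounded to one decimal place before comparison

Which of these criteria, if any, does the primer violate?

Base counts: A=9, T=5, G=11, C=1 (length 26).
length: length 26 ✓
GC content: GC 12/26 = 46.2% ✓

Meets all criteria.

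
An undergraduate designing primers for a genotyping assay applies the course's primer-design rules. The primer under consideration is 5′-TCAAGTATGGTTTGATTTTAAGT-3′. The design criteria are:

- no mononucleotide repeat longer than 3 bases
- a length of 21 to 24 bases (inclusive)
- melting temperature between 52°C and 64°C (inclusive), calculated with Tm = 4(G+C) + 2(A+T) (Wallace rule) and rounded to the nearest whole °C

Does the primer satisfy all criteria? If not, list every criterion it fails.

Fails: homopolymer run.

Base counts: A=6, T=11, G=5, C=1 (length 23).
homopolymer run: longest run = 4, exceeds 3 ✗
length: length 23 ✓
Tm: Tm = 2·17 + 4·6 = 58°C ✓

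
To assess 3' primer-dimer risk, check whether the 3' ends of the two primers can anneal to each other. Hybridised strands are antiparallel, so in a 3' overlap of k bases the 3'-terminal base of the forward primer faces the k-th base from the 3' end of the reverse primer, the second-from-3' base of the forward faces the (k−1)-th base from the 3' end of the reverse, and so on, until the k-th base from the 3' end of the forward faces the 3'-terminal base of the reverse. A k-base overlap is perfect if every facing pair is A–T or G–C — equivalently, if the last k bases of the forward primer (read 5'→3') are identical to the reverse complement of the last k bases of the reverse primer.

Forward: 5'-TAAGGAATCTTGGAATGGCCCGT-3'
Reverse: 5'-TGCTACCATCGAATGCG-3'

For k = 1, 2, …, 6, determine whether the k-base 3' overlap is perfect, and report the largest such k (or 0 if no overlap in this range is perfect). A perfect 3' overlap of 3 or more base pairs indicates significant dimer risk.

Last 6 bases (5'→3') — forward …GCCCGT, reverse …AATGCG.
Reverse complement of the reverse primer's last 6 bases: CGCATT; its first k bases are the reverse complement of the reverse primer's last k bases, so a perfect k-base overlap needs the forward primer's last k bases to equal them.
Comparing (forward last k vs required): k=1: T vs C ✗; k=2: GT vs CG ✗; k=3: CGT vs CGC ✗; k=4: CCGT vs CGCA ✗; k=5: CCCGT vs CGCAT ✗; k=6: GCCCGT vs CGCATT ✗.
No overlap length from 1 to 6 is perfect, so the longest perfect 3' overlap is 0.

Longest perfect overlap: 0 complementary base pairs; below the dimer-risk threshold (threshold 3).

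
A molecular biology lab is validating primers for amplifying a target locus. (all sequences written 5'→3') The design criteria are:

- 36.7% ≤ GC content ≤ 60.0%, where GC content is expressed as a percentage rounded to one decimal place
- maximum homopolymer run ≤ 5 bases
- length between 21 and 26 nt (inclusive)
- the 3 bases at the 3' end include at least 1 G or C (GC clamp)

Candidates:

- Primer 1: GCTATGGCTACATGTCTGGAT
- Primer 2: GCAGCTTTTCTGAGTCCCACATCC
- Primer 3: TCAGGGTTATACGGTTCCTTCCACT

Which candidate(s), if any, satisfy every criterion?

Primer 1 (21 nt, A=4 T=7 G=6 C=4): GC 10/21 = 47.6% ✓; longest run = 2 ✓; length 21 ✓; 3' end GAT has 1 G/C ✓ — passes.
Primer 2 (24 nt, A=4 T=7 G=4 C=9): GC 13/24 = 54.2% ✓; longest run = 4 ✓; length 24 ✓; 3' end TCC has 2 G/C ✓ — passes.
Primer 3 (25 nt, A=4 T=9 G=5 C=7): GC 12/25 = 48.0% ✓; longest run = 3 ✓; length 25 ✓; 3' end ACT has 1 G/C ✓ — passes.

Primer 1, Primer 2 and Primer 3.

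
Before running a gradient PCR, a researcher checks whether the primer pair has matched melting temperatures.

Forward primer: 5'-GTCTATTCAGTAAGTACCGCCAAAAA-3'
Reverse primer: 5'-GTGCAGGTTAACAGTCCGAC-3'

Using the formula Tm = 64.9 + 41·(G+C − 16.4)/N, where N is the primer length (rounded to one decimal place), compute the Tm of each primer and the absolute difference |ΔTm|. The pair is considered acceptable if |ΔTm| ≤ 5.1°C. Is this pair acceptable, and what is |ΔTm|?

|ΔTm| = 1.0°C; the pair is acceptable.

Forward: G+C = 10, N = 26 → Tm = 64.9 + 41·(10 − 16.4)/26 = 54.8°C.
Reverse: G+C = 11, N = 20 → Tm = 64.9 + 41·(11 − 16.4)/20 = 53.8°C.
|ΔTm| = |54.8 − 53.8| = 1.0°C, ≤ 5.1°C.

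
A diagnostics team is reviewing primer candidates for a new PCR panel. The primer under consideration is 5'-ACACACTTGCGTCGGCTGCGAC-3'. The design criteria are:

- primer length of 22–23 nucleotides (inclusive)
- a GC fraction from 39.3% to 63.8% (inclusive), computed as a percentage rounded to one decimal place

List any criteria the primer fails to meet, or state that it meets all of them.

Base counts: A=4, T=4, G=6, C=8 (length 22).
length: length 22 ✓
GC content: GC 14/22 = 63.6% ✓

Meets all criteria.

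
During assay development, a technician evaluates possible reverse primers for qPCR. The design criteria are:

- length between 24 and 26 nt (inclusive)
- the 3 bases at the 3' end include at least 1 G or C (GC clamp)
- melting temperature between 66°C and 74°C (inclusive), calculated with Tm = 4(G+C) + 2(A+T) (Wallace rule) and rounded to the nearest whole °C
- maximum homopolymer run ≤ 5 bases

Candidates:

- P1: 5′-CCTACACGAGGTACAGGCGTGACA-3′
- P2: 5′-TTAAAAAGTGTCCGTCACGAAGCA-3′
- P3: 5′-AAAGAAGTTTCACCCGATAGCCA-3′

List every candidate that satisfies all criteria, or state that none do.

P2 only.

P1 (24 nt, A=7 T=3 G=7 C=7): length 24 ✓; 3' end ACA has 1 G/C ✓; Tm = 2·10 + 4·14 = 76°C, outside 66–74°C ✗; longest run = 2 ✓ — fails.
P2 (24 nt, A=9 T=5 G=5 C=5): length 24 ✓; 3' end GCA has 2 G/C ✓; Tm = 2·14 + 4·10 = 68°C ✓; longest run = 5 ✓ — passes.
P3 (23 nt, A=9 T=4 G=4 C=6): length 23, outside 24–26 ✗; 3' end CCA has 2 G/C ✓; Tm = 2·13 + 4·10 = 66°C ✓; longest run = 3 ✓ — fails.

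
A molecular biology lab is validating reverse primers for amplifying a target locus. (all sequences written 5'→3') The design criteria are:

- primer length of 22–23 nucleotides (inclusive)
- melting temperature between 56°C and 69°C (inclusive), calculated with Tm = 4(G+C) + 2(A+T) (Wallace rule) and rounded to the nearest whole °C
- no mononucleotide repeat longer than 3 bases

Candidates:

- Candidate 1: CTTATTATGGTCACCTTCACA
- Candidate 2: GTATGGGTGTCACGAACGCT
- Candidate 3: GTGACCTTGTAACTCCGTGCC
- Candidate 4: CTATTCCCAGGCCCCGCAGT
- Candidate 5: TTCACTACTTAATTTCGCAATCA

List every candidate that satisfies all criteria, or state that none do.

Candidate 1 (21 nt, A=5 T=8 G=2 C=6): length 21, outside 22–23 ✗; Tm = 2·13 + 4·8 = 58°C ✓; longest run = 2 ✓ — fails.
Candidate 2 (20 nt, A=4 T=5 G=7 C=4): length 20, outside 22–23 ✗; Tm = 2·9 + 4·11 = 62°C ✓; longest run = 3 ✓ — fails.
Candidate 3 (21 nt, A=3 T=6 G=5 C=7): length 21, outside 22–23 ✗; Tm = 2·9 + 4·12 = 66°C ✓; longest run = 2 ✓ — fails.
Candidate 4 (20 nt, A=3 T=4 G=4 C=9): length 20, outside 22–23 ✗; Tm = 2·7 + 4·13 = 66°C ✓; longest run = 4, exceeds 3 ✗ — fails.
Candidate 5 (23 nt, A=7 T=9 G=1 C=6): length 23 ✓; Tm = 2·16 + 4·7 = 60°C ✓; longest run = 3 ✓ — passes.

Candidate 5 only.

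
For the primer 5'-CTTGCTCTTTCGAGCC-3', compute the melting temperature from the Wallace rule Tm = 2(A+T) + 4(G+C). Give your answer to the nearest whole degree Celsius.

Base counts: A=1, T=6, G=3, C=6 (length 16).
Tm = 2·(1+6) + 4·(3+6) = 2·7 + 4·9 = 14 + 36 = 50°C.

50°C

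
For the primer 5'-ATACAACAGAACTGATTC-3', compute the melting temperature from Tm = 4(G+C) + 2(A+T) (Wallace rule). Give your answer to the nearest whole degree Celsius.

48°C

Base counts: A=8, T=4, G=2, C=4 (length 18).
Tm = 2·(8+4) + 4·(2+4) = 2·12 + 4·6 = 24 + 24 = 48°C.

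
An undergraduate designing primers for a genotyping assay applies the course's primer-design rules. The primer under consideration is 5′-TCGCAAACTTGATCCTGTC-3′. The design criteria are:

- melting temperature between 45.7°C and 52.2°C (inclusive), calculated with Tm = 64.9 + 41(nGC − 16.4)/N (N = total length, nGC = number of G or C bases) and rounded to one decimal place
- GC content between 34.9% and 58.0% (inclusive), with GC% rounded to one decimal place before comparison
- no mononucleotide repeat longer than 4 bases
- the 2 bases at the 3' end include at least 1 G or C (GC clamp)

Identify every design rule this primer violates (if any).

Meets all criteria.

Base counts: A=4, T=6, G=3, C=6 (length 19).
Tm: Tm = 64.9 + 41·(9 − 16.4)/19 = 48.9°C ✓
GC content: GC 9/19 = 47.4% ✓
homopolymer run: longest run = 3 ✓
GC clamp: 3' end TC has 1 G/C ✓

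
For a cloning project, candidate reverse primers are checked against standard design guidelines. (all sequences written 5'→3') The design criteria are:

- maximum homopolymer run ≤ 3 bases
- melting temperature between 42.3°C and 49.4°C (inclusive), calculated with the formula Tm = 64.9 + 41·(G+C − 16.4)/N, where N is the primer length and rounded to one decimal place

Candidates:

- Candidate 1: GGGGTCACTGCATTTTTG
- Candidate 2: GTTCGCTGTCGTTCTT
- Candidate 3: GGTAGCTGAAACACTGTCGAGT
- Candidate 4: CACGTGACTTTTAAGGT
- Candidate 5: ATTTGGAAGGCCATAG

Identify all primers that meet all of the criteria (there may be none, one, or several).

Candidate 2 only.

Candidate 1 (18 nt, A=2 T=7 G=6 C=3): longest run = 5, exceeds 3 ✗; Tm = 64.9 + 41·(9 − 16.4)/18 = 48.0°C ✓ — fails.
Candidate 2 (16 nt, A=0 T=8 G=4 C=4): longest run = 2 ✓; Tm = 64.9 + 41·(8 − 16.4)/16 = 43.4°C ✓ — passes.
Candidate 3 (22 nt, A=6 T=5 G=7 C=4): longest run = 3 ✓; Tm = 64.9 + 41·(11 − 16.4)/22 = 54.8°C, outside 42.3–49.4°C ✗ — fails.
Candidate 4 (17 nt, A=4 T=6 G=4 C=3): longest run = 4, exceeds 3 ✗; Tm = 64.9 + 41·(7 − 16.4)/17 = 42.2°C, outside 42.3–49.4°C ✗ — fails.
Candidate 5 (16 nt, A=5 T=4 G=5 C=2): longest run = 3 ✓; Tm = 64.9 + 41·(7 − 16.4)/16 = 40.8°C, outside 42.3–49.4°C ✗ — fails.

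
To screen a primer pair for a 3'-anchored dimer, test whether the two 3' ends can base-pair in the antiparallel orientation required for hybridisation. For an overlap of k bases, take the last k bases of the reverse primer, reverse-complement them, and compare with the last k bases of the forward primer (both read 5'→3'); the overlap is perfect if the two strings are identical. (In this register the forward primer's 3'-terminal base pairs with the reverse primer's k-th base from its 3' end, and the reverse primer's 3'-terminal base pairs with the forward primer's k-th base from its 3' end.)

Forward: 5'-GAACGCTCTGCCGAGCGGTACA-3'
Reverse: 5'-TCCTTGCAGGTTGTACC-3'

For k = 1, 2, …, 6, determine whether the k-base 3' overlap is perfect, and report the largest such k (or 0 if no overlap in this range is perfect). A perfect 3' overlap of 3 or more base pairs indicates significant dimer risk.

Last 6 bases (5'→3') — forward …GGTACA, reverse …TGTACC.
Reverse complement of the reverse primer's last 6 bases: GGTACA; its first k bases are the reverse complement of the reverse primer's last k bases, so a perfect k-base overlap needs the forward primer's last k bases to equal them.
Comparing (forward last k vs required): k=1: A vs G ✗; k=2: CA vs GG ✗; k=3: ACA vs GGT ✗; k=4: TACA vs GGTA ✗; k=5: GTACA vs GGTAC ✗; k=6: GGTACA vs GGTACA ✓.
Only k = 6 is perfect, so the longest perfect 3' overlap is 6.

Longest perfect overlap: 6 complementary base pairs; significant dimer risk (threshold 3).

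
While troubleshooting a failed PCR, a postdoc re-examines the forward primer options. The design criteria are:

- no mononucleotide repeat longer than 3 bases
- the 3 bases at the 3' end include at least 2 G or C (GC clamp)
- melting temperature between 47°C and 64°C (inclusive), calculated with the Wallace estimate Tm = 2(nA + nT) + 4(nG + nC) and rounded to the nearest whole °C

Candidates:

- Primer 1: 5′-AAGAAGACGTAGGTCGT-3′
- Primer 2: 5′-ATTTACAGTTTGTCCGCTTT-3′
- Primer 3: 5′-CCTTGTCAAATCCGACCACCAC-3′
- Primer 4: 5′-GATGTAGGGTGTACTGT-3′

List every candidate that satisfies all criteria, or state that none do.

Primer 1 only.

Primer 1 (17 nt, A=6 T=3 G=6 C=2): longest run = 2 ✓; 3' end CGT has 2 G/C ✓; Tm = 2·9 + 4·8 = 50°C ✓ — passes.
Primer 2 (20 nt, A=3 T=10 G=3 C=4): longest run = 3 ✓; 3' end TTT has 0 G/C, need ≥2 ✗; Tm = 2·13 + 4·7 = 54°C ✓ — fails.
Primer 3 (22 nt, A=6 T=4 G=2 C=10): longest run = 3 ✓; 3' end CAC has 2 G/C ✓; Tm = 2·10 + 4·12 = 68°C, outside 47–64°C ✗ — fails.
Primer 4 (17 nt, A=3 T=6 G=7 C=1): longest run = 3 ✓; 3' end TGT has 1 G/C, need ≥2 ✗; Tm = 2·9 + 4·8 = 50°C ✓ — fails.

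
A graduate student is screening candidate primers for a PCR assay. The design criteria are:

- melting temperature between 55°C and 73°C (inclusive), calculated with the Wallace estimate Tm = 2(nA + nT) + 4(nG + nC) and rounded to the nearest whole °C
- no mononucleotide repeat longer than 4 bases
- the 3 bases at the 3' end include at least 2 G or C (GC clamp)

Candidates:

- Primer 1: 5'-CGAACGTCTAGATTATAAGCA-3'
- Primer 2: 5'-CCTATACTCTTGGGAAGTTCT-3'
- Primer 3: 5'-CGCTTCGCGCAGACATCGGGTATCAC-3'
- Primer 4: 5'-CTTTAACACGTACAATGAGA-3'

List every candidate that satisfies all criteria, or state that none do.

Primer 1 only.

Primer 1 (21 nt, A=8 T=5 G=4 C=4): Tm = 2·13 + 4·8 = 58°C ✓; longest run = 2 ✓; 3' end GCA has 2 G/C ✓ — passes.
Primer 2 (21 nt, A=4 T=8 G=4 C=5): Tm = 2·12 + 4·9 = 60°C ✓; longest run = 3 ✓; 3' end TCT has 1 G/C, need ≥2 ✗ — fails.
Primer 3 (26 nt, A=5 T=5 G=7 C=9): Tm = 2·10 + 4·16 = 84°C, outside 55–73°C ✗; longest run = 3 ✓; 3' end CAC has 2 G/C ✓ — fails.
Primer 4 (20 nt, A=8 T=5 G=3 C=4): Tm = 2·13 + 4·7 = 54°C, outside 55–73°C ✗; longest run = 3 ✓; 3' end AGA has 1 G/C, need ≥2 ✗ — fails.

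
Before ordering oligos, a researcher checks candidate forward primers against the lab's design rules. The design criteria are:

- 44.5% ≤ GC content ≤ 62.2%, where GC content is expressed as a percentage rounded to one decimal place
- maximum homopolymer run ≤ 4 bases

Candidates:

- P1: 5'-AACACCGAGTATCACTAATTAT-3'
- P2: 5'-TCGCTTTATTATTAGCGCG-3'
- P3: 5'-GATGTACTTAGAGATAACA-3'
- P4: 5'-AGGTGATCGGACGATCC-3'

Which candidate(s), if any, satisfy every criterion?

P1 (22 nt, A=9 T=6 G=2 C=5): GC 7/22 = 31.8%, outside 44.5–62.2% ✗; longest run = 2 ✓ — fails.
P2 (19 nt, A=3 T=8 G=4 C=4): GC 8/19 = 42.1%, outside 44.5–62.2% ✗; longest run = 3 ✓ — fails.
P3 (19 nt, A=8 T=5 G=4 C=2): GC 6/19 = 31.6%, outside 44.5–62.2% ✗; longest run = 2 ✓ — fails.
P4 (17 nt, A=4 T=3 G=6 C=4): GC 10/17 = 58.8% ✓; longest run = 2 ✓ — passes.

P4 only.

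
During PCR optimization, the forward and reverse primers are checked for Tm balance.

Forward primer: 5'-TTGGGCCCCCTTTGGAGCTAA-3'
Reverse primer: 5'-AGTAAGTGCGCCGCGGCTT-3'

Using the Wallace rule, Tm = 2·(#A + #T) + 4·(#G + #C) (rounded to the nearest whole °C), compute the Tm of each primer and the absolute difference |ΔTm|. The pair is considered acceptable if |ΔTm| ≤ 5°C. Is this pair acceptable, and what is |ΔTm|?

Forward: A=3 T=6 G=6 C=6 → Tm = 2·9 + 4·12 = 66°C.
Reverse: A=3 T=4 G=7 C=5 → Tm = 2·7 + 4·12 = 62°C.
|ΔTm| = |66 − 62| = 4°C, ≤ 5°C.

|ΔTm| = 4°C; the pair is acceptable.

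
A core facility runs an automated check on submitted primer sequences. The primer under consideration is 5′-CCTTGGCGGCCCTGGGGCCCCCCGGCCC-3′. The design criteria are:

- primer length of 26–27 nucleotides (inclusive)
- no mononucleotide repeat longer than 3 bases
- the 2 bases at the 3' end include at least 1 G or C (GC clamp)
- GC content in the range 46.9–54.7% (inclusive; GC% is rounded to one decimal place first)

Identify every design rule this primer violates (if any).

Base counts: A=0, T=3, G=10, C=15 (length 28).
length: length 28, outside 26–27 ✗
homopolymer run: longest run = 6, exceeds 3 ✗
GC clamp: 3' end CC has 2 G/C ✓
GC content: GC 25/28 = 89.3%, outside 46.9–54.7% ✗

Fails: length, homopolymer run, GC content.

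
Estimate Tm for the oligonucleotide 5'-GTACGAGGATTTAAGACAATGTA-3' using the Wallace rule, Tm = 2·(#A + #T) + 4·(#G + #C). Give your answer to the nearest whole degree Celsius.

Base counts: A=9, T=6, G=6, C=2 (length 23).
Tm = 2·(9+6) + 4·(6+2) = 2·15 + 4·8 = 30 + 32 = 62°C.

62°C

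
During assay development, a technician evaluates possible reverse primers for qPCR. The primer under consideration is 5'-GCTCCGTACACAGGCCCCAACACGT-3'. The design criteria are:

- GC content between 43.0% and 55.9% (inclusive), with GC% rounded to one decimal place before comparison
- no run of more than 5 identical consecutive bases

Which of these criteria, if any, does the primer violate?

Base counts: A=6, T=3, G=5, C=11 (length 25).
GC content: GC 16/25 = 64.0%, outside 43.0–55.9% ✗
homopolymer run: longest run = 4 ✓

Fails: GC content.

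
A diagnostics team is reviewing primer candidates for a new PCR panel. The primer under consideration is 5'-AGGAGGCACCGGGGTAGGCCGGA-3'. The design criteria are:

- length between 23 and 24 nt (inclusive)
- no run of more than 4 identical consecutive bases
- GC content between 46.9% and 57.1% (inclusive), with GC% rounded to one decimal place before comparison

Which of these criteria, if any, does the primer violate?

Base counts: A=5, T=1, G=12, C=5 (length 23).
length: length 23 ✓
homopolymer run: longest run = 4 ✓
GC content: GC 17/23 = 73.9%, outside 46.9–57.1% ✗

Fails: GC content.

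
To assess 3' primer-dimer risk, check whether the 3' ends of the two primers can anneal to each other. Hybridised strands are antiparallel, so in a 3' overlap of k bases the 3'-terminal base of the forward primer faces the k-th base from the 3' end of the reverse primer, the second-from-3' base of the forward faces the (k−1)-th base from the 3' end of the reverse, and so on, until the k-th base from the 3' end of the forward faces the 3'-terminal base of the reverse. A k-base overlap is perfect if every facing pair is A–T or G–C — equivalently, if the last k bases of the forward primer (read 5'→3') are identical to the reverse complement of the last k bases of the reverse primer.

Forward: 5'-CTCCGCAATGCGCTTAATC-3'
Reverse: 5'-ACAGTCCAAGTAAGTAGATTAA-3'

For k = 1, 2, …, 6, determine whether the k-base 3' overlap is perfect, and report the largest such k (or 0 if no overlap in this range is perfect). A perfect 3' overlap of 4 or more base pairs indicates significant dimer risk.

Longest perfect overlap: 6 complementary base pairs; significant dimer risk (threshold 4).

Last 6 bases (5'→3') — forward …TTAATC, reverse …GATTAA.
Reverse complement of the reverse primer's last 6 bases: TTAATC; its first k bases are the reverse complement of the reverse primer's last k bases, so a perfect k-base overlap needs the forward primer's last k bases to equal them.
Comparing (forward last k vs required): k=1: C vs T ✗; k=2: TC vs TT ✗; k=3: ATC vs TTA ✗; k=4: AATC vs TTAA ✗; k=5: TAATC vs TTAAT ✗; k=6: TTAATC vs TTAATC ✓.
Only k = 6 is perfect, so the longest perfect 3' overlap is 6.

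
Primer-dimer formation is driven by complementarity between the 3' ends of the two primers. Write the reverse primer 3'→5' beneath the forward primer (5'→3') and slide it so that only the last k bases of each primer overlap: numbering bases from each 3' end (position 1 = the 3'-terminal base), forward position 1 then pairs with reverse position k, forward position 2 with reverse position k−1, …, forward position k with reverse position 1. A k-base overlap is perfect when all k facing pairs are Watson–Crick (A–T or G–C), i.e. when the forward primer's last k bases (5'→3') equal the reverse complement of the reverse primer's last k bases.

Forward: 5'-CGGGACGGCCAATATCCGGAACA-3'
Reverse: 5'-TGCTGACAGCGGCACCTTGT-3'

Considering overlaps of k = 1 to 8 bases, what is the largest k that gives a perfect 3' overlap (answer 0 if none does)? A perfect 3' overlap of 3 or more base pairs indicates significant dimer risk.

Last 8 bases (5'→3') — forward …CCGGAACA, reverse …CACCTTGT.
Reverse complement of the reverse primer's last 8 bases: ACAAGGTG; its first k bases are the reverse complement of the reverse primer's last k bases, so a perfect k-base overlap needs the forward primer's last k bases to equal them.
Comparing (forward last k vs required): k=1: A vs A ✓; k=2: CA vs AC ✗; k=3: ACA vs ACA ✓; k=4: AACA vs ACAA ✗; k=5: GAACA vs ACAAG ✗; k=6: GGAACA vs ACAAGG ✗; k=7: CGGAACA vs ACAAGGT ✗; k=8: CCGGAACA vs ACAAGGTG ✗.
Perfect overlaps at k = 1, 3; the largest is 3.

Longest perfect overlap: 3 complementary base pairs; significant dimer risk (threshold 3).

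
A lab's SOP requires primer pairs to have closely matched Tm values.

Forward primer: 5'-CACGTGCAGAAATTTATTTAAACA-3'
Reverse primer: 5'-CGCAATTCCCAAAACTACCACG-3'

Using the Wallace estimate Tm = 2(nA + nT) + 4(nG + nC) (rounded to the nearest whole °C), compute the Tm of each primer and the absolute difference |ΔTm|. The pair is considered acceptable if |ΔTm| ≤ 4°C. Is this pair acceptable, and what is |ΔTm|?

Forward: A=10 T=7 G=3 C=4 → Tm = 2·17 + 4·7 = 62°C.
Reverse: A=8 T=3 G=2 C=9 → Tm = 2·11 + 4·11 = 66°C.
|ΔTm| = |62 − 66| = 4°C, ≤ 4°C.

|ΔTm| = 4°C; the pair is acceptable.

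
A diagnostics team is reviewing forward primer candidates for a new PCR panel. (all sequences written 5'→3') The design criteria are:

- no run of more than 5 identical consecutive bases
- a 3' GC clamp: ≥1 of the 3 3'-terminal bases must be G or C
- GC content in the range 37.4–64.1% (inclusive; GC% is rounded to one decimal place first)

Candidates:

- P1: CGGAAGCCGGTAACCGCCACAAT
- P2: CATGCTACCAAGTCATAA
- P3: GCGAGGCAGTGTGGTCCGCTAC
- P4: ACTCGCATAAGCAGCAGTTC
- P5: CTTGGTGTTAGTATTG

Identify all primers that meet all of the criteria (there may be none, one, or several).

P1 (23 nt, A=7 T=2 G=6 C=8): longest run = 2 ✓; 3' end AAT has 0 G/C, need ≥1 ✗; GC 14/23 = 60.9% ✓ — fails.
P2 (18 nt, A=7 T=4 G=2 C=5): longest run = 2 ✓; 3' end TAA has 0 G/C, need ≥1 ✗; GC 7/18 = 38.9% ✓ — fails.
P3 (22 nt, A=3 T=4 G=9 C=6): longest run = 2 ✓; 3' end TAC has 1 G/C ✓; GC 15/22 = 68.2%, outside 37.4–64.1% ✗ — fails.
P4 (20 nt, A=6 T=4 G=4 C=6): longest run = 2 ✓; 3' end TTC has 1 G/C ✓; GC 10/20 = 50.0% ✓ — passes.
P5 (16 nt, A=2 T=8 G=5 C=1): longest run = 2 ✓; 3' end TTG has 1 G/C ✓; GC 6/16 = 37.5% ✓ — passes.

P4 and P5.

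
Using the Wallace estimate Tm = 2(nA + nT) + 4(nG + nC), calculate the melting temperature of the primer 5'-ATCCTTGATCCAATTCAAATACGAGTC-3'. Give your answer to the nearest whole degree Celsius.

74°C

Base counts: A=9, T=8, G=3, C=7 (length 27).
Tm = 2·(9+8) + 4·(3+7) = 2·17 + 4·10 = 34 + 40 = 74°C.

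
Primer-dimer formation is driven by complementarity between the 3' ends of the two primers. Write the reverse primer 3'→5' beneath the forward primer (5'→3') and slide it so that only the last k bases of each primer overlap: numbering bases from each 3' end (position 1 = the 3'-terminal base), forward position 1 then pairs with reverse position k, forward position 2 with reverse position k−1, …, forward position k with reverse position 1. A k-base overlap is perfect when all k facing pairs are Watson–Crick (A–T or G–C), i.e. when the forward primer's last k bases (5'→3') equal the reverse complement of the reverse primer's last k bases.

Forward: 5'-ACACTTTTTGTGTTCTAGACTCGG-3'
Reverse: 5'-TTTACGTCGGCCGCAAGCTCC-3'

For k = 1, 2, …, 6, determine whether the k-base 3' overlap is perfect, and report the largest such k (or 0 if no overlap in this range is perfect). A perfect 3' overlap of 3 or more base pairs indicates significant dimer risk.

Last 6 bases (5'→3') — forward …ACTCGG, reverse …AGCTCC.
Reverse complement of the reverse primer's last 6 bases: GGAGCT; its first k bases are the reverse complement of the reverse primer's last k bases, so a perfect k-base overlap needs the forward primer's last k bases to equal them.
Comparing (forward last k vs required): k=1: G vs G ✓; k=2: GG vs GG ✓; k=3: CGG vs GGA ✗; k=4: TCGG vs GGAG ✗; k=5: CTCGG vs GGAGC ✗; k=6: ACTCGG vs GGAGCT ✗.
Perfect overlaps at k = 1, 2; the largest is 2.

Longest perfect overlap: 2 complementary base pairs; below the dimer-risk threshold (threshold 3).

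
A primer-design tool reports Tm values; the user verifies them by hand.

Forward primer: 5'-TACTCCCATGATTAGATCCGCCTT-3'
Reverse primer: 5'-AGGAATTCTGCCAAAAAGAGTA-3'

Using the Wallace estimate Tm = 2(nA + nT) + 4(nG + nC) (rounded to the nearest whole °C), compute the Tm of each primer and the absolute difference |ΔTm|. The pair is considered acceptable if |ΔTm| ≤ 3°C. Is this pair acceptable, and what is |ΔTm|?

|ΔTm| = 10°C; the pair is not acceptable.

Forward: A=5 T=8 G=3 C=8 → Tm = 2·13 + 4·11 = 70°C.
Reverse: A=10 T=4 G=5 C=3 → Tm = 2·14 + 4·8 = 60°C.
|ΔTm| = |70 − 60| = 10°C, > 3°C.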